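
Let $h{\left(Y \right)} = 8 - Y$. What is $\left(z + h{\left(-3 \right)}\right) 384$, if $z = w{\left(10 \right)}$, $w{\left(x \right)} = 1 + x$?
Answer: $8448$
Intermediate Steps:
$z = 11$ ($z = 1 + 10 = 11$)
$\left(z + h{\left(-3 \right)}\right) 384 = \left(11 + \left(8 - -3\right)\right) 384 = \left(11 + \left(8 + 3\right)\right) 384 = \left(11 + 11\right) 384 = 22 \cdot 384 = 8448$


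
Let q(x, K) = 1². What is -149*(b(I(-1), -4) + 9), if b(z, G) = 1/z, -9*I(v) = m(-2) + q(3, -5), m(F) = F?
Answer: -2682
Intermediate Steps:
q(x, K) = 1
I(v) = ⅑ (I(v) = -(-2 + 1)/9 = -⅑*(-1) = ⅑)
-149*(b(I(-1), -4) + 9) = -149*(1/(⅑) + 9) = -149*(9 + 9) = -149*18 = -2682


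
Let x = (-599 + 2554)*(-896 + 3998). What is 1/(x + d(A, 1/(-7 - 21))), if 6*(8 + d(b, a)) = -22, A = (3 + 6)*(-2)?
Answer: 3/18193195 ≈ 1.6490e-7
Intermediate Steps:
A = -18 (A = 9*(-2) = -18)
x = 6064410 (x = 1955*3102 = 6064410)
d(b, a) = -35/3 (d(b, a) = -8 + (1/6)*(-22) = -8 - 11/3 = -35/3)
1/(x + d(A, 1/(-7 - 21))) = 1/(6064410 - 35/3) = 1/(18193195/3) = 3/18193195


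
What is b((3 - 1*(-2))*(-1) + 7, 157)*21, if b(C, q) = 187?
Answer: 3927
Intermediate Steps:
b((3 - 1*(-2))*(-1) + 7, 157)*21 = 187*21 = 3927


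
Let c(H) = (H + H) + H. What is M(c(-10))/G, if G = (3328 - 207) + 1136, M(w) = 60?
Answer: 20/1419 ≈ 0.014094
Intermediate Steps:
c(H) = 3*H (c(H) = 2*H + H = 3*H)
G = 4257 (G = 3121 + 1136 = 4257)
M(c(-10))/G = 60/4257 = 60*(1/4257) = 20/1419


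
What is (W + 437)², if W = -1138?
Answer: 491401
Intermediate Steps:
(W + 437)² = (-1138 + 437)² = (-701)² = 491401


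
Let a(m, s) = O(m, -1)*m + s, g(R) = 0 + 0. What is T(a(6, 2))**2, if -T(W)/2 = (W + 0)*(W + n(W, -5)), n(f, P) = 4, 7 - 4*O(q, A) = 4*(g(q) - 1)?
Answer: 2772225/4 ≈ 6.9306e+5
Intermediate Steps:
g(R) = 0
O(q, A) = 11/4 (O(q, A) = 7/4 - (0 - 1) = 7/4 - (-1) = 7/4 - 1/4*(-4) = 7/4 + 1 = 11/4)
a(m, s) = s + 11*m/4 (a(m, s) = 11*m/4 + s = s + 11*m/4)
T(W) = -2*W*(4 + W) (T(W) = -2*(W + 0)*(W + 4) = -2*W*(4 + W))
T(a(6, 2))**2 = (-2*(2 + (11/4)*6)*(4 + (2 + (11/4)*6)))**2 = (-2*(2 + 33/2)*(4 + (2 + 33/2)))**2 = (-2*37/2*(4 + 37/2))**2 = (-2*37/2*45/2)**2 = (-1665/2)**2 = 2772225/4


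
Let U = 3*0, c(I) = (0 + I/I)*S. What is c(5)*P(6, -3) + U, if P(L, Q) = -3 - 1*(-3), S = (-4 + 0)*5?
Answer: 0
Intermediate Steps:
S = -20 (S = -4*5 = -20)
P(L, Q) = 0 (P(L, Q) = -3 + 3 = 0)
c(I) = -20 (c(I) = (0 + I/I)*(-20) = (0 + 1)*(-20) = 1*(-20) = -20)
U = 0
c(5)*P(6, -3) + U = -20*0 + 0 = 0 + 0 = 0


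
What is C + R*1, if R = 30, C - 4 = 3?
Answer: 37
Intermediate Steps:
C = 7 (C = 4 + 3 = 7)
C + R*1 = 7 + 30*1 = 7 + 30 = 37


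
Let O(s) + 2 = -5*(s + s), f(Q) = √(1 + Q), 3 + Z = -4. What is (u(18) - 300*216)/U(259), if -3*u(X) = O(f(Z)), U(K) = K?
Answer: -5254/21 + 10*I*√6/777 ≈ -250.19 + 0.031525*I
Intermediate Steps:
Z = -7 (Z = -3 - 4 = -7)
O(s) = -2 - 10*s (O(s) = -2 - 5*(s + s) = -2 - 10*s)
u(X) = ⅔ + 10*I*√6/3 (u(X) = -(-2 - 10*√(1 - 7))/3 = -(-2 - 10*I*√6)/3 = ⅔ + 10*I*√6/3)
(u(18) - 300*216)/U(259) = ((⅔ + 10*I*√6/3) - 300*216)/259 = ((⅔ + 10*I*√6/3) - 64800)*(1/259) = (-194398/3 + 10*I*√6/3)*(1/259) = -5254/21 + 10*I*√6/777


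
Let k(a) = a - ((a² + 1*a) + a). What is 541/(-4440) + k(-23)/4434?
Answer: -774239/3281160 ≈ -0.23597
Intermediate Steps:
k(a) = -a - a² (k(a) = a - ((a² + a) + a) = a - ((a + a²) + a) = a - (a² + 2*a) = a + (-a² - 2*a) = -a - a²)
541/(-4440) + k(-23)/4434 = 541/(-4440) - 1*(-23)*(1 - 23)/4434 = 541*(-1/4440) - 1*(-23)*(-22)*(1/4434) = -541/4440 - 506*1/4434 = -541/4440 - 253/2217 = -774239/3281160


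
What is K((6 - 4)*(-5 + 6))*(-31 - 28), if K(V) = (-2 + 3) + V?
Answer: -177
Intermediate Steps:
K(V) = 1 + V
K((6 - 4)*(-5 + 6))*(-31 - 28) = (1 + (6 - 4)*(-5 + 6))*(-31 - 28) = (1 + 2*1)*(-59) = (1 + 2)*(-59) = 3*(-59) = -177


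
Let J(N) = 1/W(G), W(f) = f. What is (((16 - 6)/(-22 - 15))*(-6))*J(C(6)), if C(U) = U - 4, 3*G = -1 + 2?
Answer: 180/37 ≈ 4.8649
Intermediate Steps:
G = ⅓ (G = (-1 + 2)/3 = (⅓)*1 = ⅓ ≈ 0.33333)
C(U) = -4 + U
J(N) = 3 (J(N) = 1/(⅓) = 3)
(((16 - 6)/(-22 - 15))*(-6))*J(C(6)) = (((16 - 6)/(-22 - 15))*(-6))*3 = ((10/(-37))*(-6))*3 = ((10*(-1/37))*(-6))*3 = -10/37*(-6)*3 = (60/37)*3 = 180/37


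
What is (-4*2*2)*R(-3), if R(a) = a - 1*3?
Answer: 96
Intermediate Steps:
R(a) = -3 + a (R(a) = a - 3 = -3 + a)
(-4*2*2)*R(-3) = (-4*2*2)*(-3 - 3) = -8*2*(-6) = -16*(-6) = 96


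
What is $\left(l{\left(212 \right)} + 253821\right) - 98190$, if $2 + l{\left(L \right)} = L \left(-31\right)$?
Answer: $149057$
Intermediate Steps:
$l{\left(L \right)} = -2 - 31 L$ ($l{\left(L \right)} = -2 + L \left(-31\right) = -2 - 31 L$)
$\left(l{\left(212 \right)} + 253821\right) - 98190 = \left(\left(-2 - 6572\right) + 253821\right) - 98190 = \left(-6574 + 253821\right) - 98190 = 247247 - 98190 = 149057$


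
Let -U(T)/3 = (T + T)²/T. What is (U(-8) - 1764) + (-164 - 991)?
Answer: -2823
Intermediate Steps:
U(T) = -12*T (U(T) = -3*(T + T)²/T = -3*(2*T)²/T = -3*4*T²/T = -12*T)
(U(-8) - 1764) + (-164 - 991) = (-12*(-8) - 1764) + (-164 - 991) = (96 - 1764) - 1155 = -1668 - 1155 = -2823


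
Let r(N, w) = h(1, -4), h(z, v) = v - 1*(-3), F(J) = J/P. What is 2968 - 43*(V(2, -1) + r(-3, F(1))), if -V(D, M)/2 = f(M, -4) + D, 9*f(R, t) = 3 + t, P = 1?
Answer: 28561/9 ≈ 3173.4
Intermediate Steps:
F(J) = J (F(J) = J/1 = J*1 = J)
f(R, t) = ⅓ + t/9 (f(R, t) = (3 + t)/9 = ⅓ + t/9)
h(z, v) = 3 + v (h(z, v) = v + 3 = 3 + v)
r(N, w) = -1 (r(N, w) = 3 - 4 = -1)
V(D, M) = 2/9 - 2*D (V(D, M) = -2*((⅓ + (⅑)*(-4)) + D) = -2*((⅓ - 4/9) + D) = -2*(-⅑ + D) = 2/9 - 2*D)
2968 - 43*(V(2, -1) + r(-3, F(1))) = 2968 - 43*((2/9 - 2*2) - 1) = 2968 - 43*((2/9 - 4) - 1) = 2968 - 43*(-34/9 - 1) = 2968 - 43*(-43)/9 = 2968 - 1*(-1849/9) = 2968 + 1849/9 = 28561/9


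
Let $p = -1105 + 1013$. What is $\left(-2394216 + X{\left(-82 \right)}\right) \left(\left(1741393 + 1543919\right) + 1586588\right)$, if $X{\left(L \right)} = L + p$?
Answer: $-11665228641000$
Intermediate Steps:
$p = -92$
$X{\left(L \right)} = -92 + L$ ($X{\left(L \right)} = L - 92 = -92 + L$)
$\left(-2394216 + X{\left(-82 \right)}\right) \left(\left(1741393 + 1543919\right) + 1586588\right) = \left(-2394216 - 174\right) \left(\left(1741393 + 1543919\right) + 1586588\right) = \left(-2394216 - 174\right) \left(3285312 + 1586588\right) = \left(-2394390\right) 4871900 = -11665228641000$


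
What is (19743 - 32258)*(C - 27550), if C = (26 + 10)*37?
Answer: 328118270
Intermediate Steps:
C = 1332 (C = 36*37 = 1332)
(19743 - 32258)*(C - 27550) = (19743 - 32258)*(1332 - 27550) = -12515*(-26218) = 328118270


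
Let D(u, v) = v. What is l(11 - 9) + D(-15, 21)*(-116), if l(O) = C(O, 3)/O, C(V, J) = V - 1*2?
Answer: -2436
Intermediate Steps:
C(V, J) = -2 + V (C(V, J) = V - 2 = -2 + V)
l(O) = (-2 + O)/O
l(11 - 9) + D(-15, 21)*(-116) = (-2 + (11 - 9))/(11 - 9) + 21*(-116) = (-2 + 2)/2 - 2436 = (1/2)*0 - 2436 = 0 - 2436 = -2436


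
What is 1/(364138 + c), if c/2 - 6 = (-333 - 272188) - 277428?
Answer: -1/735748 ≈ -1.3592e-6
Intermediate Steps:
c = -1099886 (c = 12 + 2*((-333 - 272188) - 277428) = 12 + 2*(-272521 - 277428) = 12 + 2*(-549949) = 12 - 1099898 = -1099886)
1/(364138 + c) = 1/(364138 - 1099886) = 1/(-735748) = -1/735748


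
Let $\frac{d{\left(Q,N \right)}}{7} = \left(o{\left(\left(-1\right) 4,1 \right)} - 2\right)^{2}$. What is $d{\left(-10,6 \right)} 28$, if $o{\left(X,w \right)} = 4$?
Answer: $784$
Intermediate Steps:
$d{\left(Q,N \right)} = 28$ ($d{\left(Q,N \right)} = 7 \left(4 - 2\right)^{2} = 7 \cdot 2^{2} = 7 \cdot 4 = 28$)
$d{\left(-10,6 \right)} 28 = 28 \cdot 28 = 784$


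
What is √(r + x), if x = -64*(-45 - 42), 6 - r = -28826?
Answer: 20*√86 ≈ 185.47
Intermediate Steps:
r = 28832 (r = 6 - 1*(-28826) = 6 + 28826 = 28832)
x = 5568 (x = -64*(-87) = 5568)
√(r + x) = √(28832 + 5568) = √34400 = 20*√86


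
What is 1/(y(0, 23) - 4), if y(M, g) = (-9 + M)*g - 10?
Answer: -1/221 ≈ -0.0045249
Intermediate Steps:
y(M, g) = -10 + g*(-9 + M) (y(M, g) = g*(-9 + M) - 10 = -10 + g*(-9 + M))
1/(y(0, 23) - 4) = 1/((-10 - 9*23 + 0*23) - 4) = 1/((-10 - 207 + 0) - 4) = 1/(-217 - 4) = 1/(-221) = -1/221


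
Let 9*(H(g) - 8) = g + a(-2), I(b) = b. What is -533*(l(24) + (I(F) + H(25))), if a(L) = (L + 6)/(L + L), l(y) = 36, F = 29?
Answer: -120991/3 ≈ -40330.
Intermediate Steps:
a(L) = (6 + L)/(2*L) (a(L) = (6 + L)/((2*L)) = (6 + L)*(1/(2*L)) = (6 + L)/(2*L))
H(g) = 71/9 + g/9 (H(g) = 8 + (g + (½)*(6 - 2)/(-2))/9 = 8 + (g + (½)*(-½)*4)/9 = 8 + (g - 1)/9 = 8 + (-1 + g)/9 = 8 + (-⅑ + g/9) = 71/9 + g/9)
-533*(l(24) + (I(F) + H(25))) = -533*(36 + (29 + (71/9 + (⅑)*25))) = -533*(36 + (29 + (71/9 + 25/9))) = -533*(36 + (29 + 32/3)) = -533*(36 + 119/3) = -533*227/3 = -120991/3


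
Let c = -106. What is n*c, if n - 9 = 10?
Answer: -2014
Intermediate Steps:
n = 19 (n = 9 + 10 = 19)
n*c = 19*(-106) = -2014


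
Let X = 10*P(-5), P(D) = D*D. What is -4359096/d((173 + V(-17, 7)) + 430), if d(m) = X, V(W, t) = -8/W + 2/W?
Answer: -2179548/125 ≈ -17436.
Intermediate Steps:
P(D) = D**2
V(W, t) = -6/W
X = 250 (X = 10*(-5)**2 = 10*25 = 250)
d(m) = 250
-4359096/d((173 + V(-17, 7)) + 430) = -4359096/250 = -4359096*1/250 = -2179548/125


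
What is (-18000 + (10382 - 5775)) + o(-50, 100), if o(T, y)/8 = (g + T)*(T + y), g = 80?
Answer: -1393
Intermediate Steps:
o(T, y) = 8*(80 + T)*(T + y) (o(T, y) = 8*((80 + T)*(T + y)) = 8*(80 + T)*(T + y))
(-18000 + (10382 - 5775)) + o(-50, 100) = (-18000 + (10382 - 5775)) + (8*(-50)² + 640*(-50) + 640*100 + 8*(-50)*100) = (-18000 + 4607) + (8*2500 - 32000 + 64000 - 40000) = -13393 + (20000 - 32000 + 64000 - 40000) = -13393 + 12000 = -1393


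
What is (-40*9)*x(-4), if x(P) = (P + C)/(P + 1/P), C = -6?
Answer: -14400/17 ≈ -847.06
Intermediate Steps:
x(P) = (-6 + P)/(P + 1/P) (x(P) = (P - 6)/(P + 1/P) = (-6 + P)/(P + 1/P))
(-40*9)*x(-4) = (-40*9)*(-4*(-6 - 4)/(1 + (-4)²)) = -(-1440)*(-10)/(1 + 16) = -(-1440)*(-10)/17 = -360*40/17 = -14400/17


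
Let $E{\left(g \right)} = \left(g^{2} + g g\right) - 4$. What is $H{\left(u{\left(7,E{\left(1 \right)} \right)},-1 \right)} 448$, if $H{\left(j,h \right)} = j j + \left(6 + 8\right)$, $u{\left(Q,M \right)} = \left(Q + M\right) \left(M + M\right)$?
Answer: $185472$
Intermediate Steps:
$E{\left(g \right)} = -4 + 2 g^{2}$ ($E{\left(g \right)} = \left(g^{2} + g^{2}\right) - 4 = 2 g^{2} - 4 = -4 + 2 g^{2}$)
$u{\left(Q,M \right)} = 2 M \left(M + Q\right)$ ($u{\left(Q,M \right)} = \left(M + Q\right) 2 M = 2 M \left(M + Q\right)$)
$H{\left(j,h \right)} = 14 + j^{2}$ ($H{\left(j,h \right)} = j^{2} + 14 = 14 + j^{2}$)
$H{\left(u{\left(7,E{\left(1 \right)} \right)},-1 \right)} 448 = \left(14 + \left(2 \left(-4 + 2 \cdot 1^{2}\right) \left(\left(-4 + 2 \cdot 1^{2}\right) + 7\right)\right)^{2}\right) 448 = \left(14 + \left(2 \left(-4 + 2 \cdot 1\right) \left(\left(-4 + 2 \cdot 1\right) + 7\right)\right)^{2}\right) 448 = \left(14 + \left(2 \left(-4 + 2\right) \left(\left(-4 + 2\right) + 7\right)\right)^{2}\right) 448 = \left(14 + \left(2 \left(-2\right) \left(-2 + 7\right)\right)^{2}\right) 448 = \left(14 + \left(2 \left(-2\right) 5\right)^{2}\right) 448 = \left(14 + \left(-20\right)^{2}\right) 448 = \left(14 + 400\right) 448 = 414 \cdot 448 = 185472$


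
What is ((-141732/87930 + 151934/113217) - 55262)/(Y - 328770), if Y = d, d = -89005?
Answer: 1797860575874/13591573480875 ≈ 0.13228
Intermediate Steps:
Y = -89005
((-141732/87930 + 151934/113217) - 55262)/(Y - 328770) = ((-141732/87930 + 151934/113217) - 55262)/(-89005 - 328770) = ((-141732*1/87930 + 151934*(1/113217)) - 55262)/(-417775) = ((-7874/4885 + 151934/113217) - 55262)*(-1/417775) = (-149273068/553065045 - 55262)*(-1/417775) = -30563629789858/553065045*(-1/417775) = 1797860575874/13591573480875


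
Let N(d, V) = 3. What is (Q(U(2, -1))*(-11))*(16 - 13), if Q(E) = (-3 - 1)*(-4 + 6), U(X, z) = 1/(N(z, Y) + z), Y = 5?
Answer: 264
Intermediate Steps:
U(X, z) = 1/(3 + z)
Q(E) = -8 (Q(E) = -4*2 = -8)
(Q(U(2, -1))*(-11))*(16 - 13) = (-8*(-11))*(16 - 13) = 88*3 = 264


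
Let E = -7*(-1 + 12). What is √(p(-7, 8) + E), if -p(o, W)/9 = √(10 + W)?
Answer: √(-77 - 27*√2) ≈ 10.732*I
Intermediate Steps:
p(o, W) = -9*√(10 + W)
E = -77 (E = -7*11 = -77)
√(p(-7, 8) + E) = √(-9*√(10 + 8) - 77) = √(-27*√2 - 77) = √(-77 - 27*√2)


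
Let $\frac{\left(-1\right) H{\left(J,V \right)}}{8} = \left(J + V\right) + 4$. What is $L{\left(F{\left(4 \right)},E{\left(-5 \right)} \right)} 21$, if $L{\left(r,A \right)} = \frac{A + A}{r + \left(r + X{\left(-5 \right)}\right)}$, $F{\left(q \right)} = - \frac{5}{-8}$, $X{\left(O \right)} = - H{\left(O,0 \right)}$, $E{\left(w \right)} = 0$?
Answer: $0$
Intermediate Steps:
$H{\left(J,V \right)} = -32 - 8 J - 8 V$ ($H{\left(J,V \right)} = - 8 \left(\left(J + V\right) + 4\right) = - 8 \left(4 + J + V\right) = -32 - 8 J - 8 V$)
$X{\left(O \right)} = 32 + 8 O$ ($X{\left(O \right)} = - (-32 - 8 O - 0) = - (-32 - 8 O + 0) = - (-32 - 8 O) = 32 + 8 O$)
$F{\left(q \right)} = \frac{5}{8}$ ($F{\left(q \right)} = \left(-5\right) \left(- \frac{1}{8}\right) = \frac{5}{8}$)
$L{\left(r,A \right)} = \frac{2 A}{-8 + 2 r}$ ($L{\left(r,A \right)} = \frac{A + A}{r + \left(r + \left(32 + 8 \left(-5\right)\right)\right)} = \frac{2 A}{r + \left(r + \left(32 - 40\right)\right)} = \frac{2 A}{r + \left(r - 8\right)} = \frac{2 A}{r + \left(-8 + r\right)} = \frac{2 A}{-8 + 2 r}$)
$L{\left(F{\left(4 \right)},E{\left(-5 \right)} \right)} 21 = \frac{0}{-4 + \frac{5}{8}} \cdot 21 = \frac{0}{- \frac{27}{8}} \cdot 21 = 0 \left(- \frac{8}{27}\right) 21 = 0 \cdot 21 = 0$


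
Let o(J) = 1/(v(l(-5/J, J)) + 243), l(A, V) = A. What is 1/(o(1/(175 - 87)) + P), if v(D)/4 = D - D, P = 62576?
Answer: 243/15205969 ≈ 1.5981e-5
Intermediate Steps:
v(D) = 0 (v(D) = 4*(D - D) = 4*0 = 0)
o(J) = 1/243 (o(J) = 1/(0 + 243) = 1/243)
1/(o(1/(175 - 87)) + P) = 1/(1/243 + 62576) = 1/(15205969/243) = 243/15205969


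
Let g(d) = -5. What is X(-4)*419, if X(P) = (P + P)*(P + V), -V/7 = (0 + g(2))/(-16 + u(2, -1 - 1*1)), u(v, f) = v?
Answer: 21788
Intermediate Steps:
V = -5/2 (V = -7*(0 - 5)/(-16 + 2) = -(-35)/(-14) = -(-35)*(-1)/14 = -7*5/14 = -5/2 ≈ -2.5000)
X(P) = 2*P*(-5/2 + P) (X(P) = (P + P)*(P - 5/2) = (2*P)*(-5/2 + P) = 2*P*(-5/2 + P))
X(-4)*419 = -4*(-5 + 2*(-4))*419 = -4*(-5 - 8)*419 = -4*(-13)*419 = 52*419 = 21788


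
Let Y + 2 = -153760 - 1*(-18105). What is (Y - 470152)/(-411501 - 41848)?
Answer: 605809/453349 ≈ 1.3363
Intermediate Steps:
Y = -135657 (Y = -2 + (-153760 - 1*(-18105)) = -2 + (-153760 + 18105) = -2 - 135655 = -135657)
(Y - 470152)/(-411501 - 41848) = (-135657 - 470152)/(-411501 - 41848) = -605809/(-453349) = -605809*(-1/453349) = 605809/453349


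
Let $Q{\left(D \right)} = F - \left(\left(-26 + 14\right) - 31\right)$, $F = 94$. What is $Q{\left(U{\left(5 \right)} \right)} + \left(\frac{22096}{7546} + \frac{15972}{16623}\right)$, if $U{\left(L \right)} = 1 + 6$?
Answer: $\frac{2945452861}{20906193} \approx 140.89$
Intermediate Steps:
$U{\left(L \right)} = 7$
$Q{\left(D \right)} = 137$ ($Q{\left(D \right)} = 94 - \left(\left(-26 + 14\right) - 31\right) = 94 - \left(-12 - 31\right) = 94 - -43 = 94 + 43 = 137$)
$Q{\left(U{\left(5 \right)} \right)} + \left(\frac{22096}{7546} + \frac{15972}{16623}\right) = 137 + \left(\frac{22096}{7546} + \frac{15972}{16623}\right) = 137 + \left(22096 \cdot \frac{1}{7546} + 15972 \cdot \frac{1}{16623}\right) = 137 + \left(\frac{11048}{3773} + \frac{5324}{5541}\right) = 137 + \frac{81304420}{20906193} = \frac{2945452861}{20906193}$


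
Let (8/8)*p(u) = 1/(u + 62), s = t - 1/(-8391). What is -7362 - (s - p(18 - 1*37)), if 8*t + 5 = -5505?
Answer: -9631148017/1443252 ≈ -6673.2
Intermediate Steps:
t = -2755/4 (t = -5/8 + (⅛)*(-5505) = -5/8 - 5505/8 = -2755/4 ≈ -688.75)
s = -23117201/33564 (s = -2755/4 - 1/(-8391) = -2755/4 - 1*(-1/8391) = -2755/4 + 1/8391 = -23117201/33564 ≈ -688.75)
p(u) = 1/(62 + u) (p(u) = 1/(u + 62) = 1/(62 + u))
-7362 - (s - p(18 - 1*37)) = -7362 - (-23117201/33564 - 1/(62 + (18 - 1*37))) = -7362 - (-23117201/33564 - 1/(62 + (18 - 37))) = -7362 - (-23117201/33564 - 1/(62 - 19)) = -7362 - (-23117201/33564 - 1/43) = -7362 - 1*(-994073207/1443252) = -7362 + 994073207/1443252 = -9631148017/1443252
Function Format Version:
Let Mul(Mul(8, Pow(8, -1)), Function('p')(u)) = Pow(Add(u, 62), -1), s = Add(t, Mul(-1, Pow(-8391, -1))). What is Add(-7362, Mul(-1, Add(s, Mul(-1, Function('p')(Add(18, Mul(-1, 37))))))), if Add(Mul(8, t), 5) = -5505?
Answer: Rational(-9631148017, 1443252) ≈ -6673.2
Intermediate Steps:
t = Rational(-2755, 4) (t = Add(Rational(-5, 8), Mul(Rational(1, 8), -5505)) = Add(Rational(-5, 8), Rational(-5505, 8)) = Rational(-2755, 4) ≈ -688.75)
s = Rational(-23117201, 33564) (s = Add(Rational(-2755, 4), Mul(-1, Pow(-8391, -1))) = Add(Rational(-2755, 4), Mul(-1, Rational(-1, 8391))) = Add(Rational(-2755, 4), Rational(1, 8391)) = Rational(-23117201, 33564) ≈ -688.75)
Function('p')(u) = Pow(Add(62, u), -1) (Function('p')(u) = Pow(Add(u, 62), -1) = Pow(Add(62, u), -1))
Add(-7362, Mul(-1, Add(s, Mul(-1, Function('p')(Add(18, Mul(-1, 37))))))) = Add(-7362, Mul(-1, Add(Rational(-23117201, 33564), Mul(-1, Pow(Add(62, Add(18, Mul(-1, 37))), -1))))) = Add(-7362, Mul(-1, Add(Rational(-23117201, 33564), Mul(-1, Pow(Add(62, Add(18, -37)), -1))))) = Add(-7362, Mul(-1, Add(Rational(-23117201, 33564), Mul(-1, Pow(Add(62, -19), -1))))) = Add(-7362, Mul(-1, Add(Rational(-23117201, 33564), Mul(-1, Pow(43, -1))))) = Add(-7362, Mul(-1, Add(Rational(-23117201, 33564), Mul(-1, Rational(1, 43))))) = Add(-7362, Mul(-1, Add(Rational(-23117201, 33564), Rational(-1, 43)))) = Add(-7362, Mul(-1, Rational(-994073207, 1443252))) = Add(-7362, Rational(994073207, 1443252)) = Rational(-9631148017, 1443252)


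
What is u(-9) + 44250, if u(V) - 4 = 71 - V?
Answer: 44334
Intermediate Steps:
u(V) = 75 - V (u(V) = 4 + (71 - V) = 75 - V)
u(-9) + 44250 = (75 - 1*(-9)) + 44250 = (75 + 9) + 44250 = 84 + 44250 = 44334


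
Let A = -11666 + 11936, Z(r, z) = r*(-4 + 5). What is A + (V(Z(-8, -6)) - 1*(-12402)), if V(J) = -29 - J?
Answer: 12651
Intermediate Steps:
Z(r, z) = r (Z(r, z) = r*1 = r)
A = 270
A + (V(Z(-8, -6)) - 1*(-12402)) = 270 + ((-29 - 1*(-8)) - 1*(-12402)) = 270 + ((-29 + 8) + 12402) = 270 + (-21 + 12402) = 270 + 12381 = 12651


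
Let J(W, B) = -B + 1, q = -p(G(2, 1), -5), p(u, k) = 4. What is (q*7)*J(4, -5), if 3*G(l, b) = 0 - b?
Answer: -168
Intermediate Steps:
G(l, b) = -b/3 (G(l, b) = (0 - b)/3 = (-b)/3 = -b/3)
q = -4 (q = -1*4 = -4)
J(W, B) = 1 - B
(q*7)*J(4, -5) = (-4*7)*(1 - 1*(-5)) = -28*(1 + 5) = -28*6 = -168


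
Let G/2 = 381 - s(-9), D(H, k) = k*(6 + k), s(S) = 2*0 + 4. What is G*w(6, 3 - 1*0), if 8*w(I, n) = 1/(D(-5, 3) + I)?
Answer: 377/132 ≈ 2.8561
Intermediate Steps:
s(S) = 4 (s(S) = 0 + 4 = 4)
w(I, n) = 1/(8*(27 + I)) (w(I, n) = 1/(8*(3*(6 + 3) + I)) = 1/(8*(3*9 + I)) = 1/(8*(27 + I)))
G = 754 (G = 2*(381 - 1*4) = 2*(381 - 4) = 2*377 = 754)
G*w(6, 3 - 1*0) = 754*(1/(8*(27 + 6))) = 754*((⅛)/33) = 754*((⅛)*(1/33)) = 754*(1/264) = 377/132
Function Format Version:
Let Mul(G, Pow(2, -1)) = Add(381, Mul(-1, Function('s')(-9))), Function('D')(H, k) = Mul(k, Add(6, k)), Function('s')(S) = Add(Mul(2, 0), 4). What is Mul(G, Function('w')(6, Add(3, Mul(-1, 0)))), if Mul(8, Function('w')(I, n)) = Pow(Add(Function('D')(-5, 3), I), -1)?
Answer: Rational(377, 132) ≈ 2.8561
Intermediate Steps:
Function('s')(S) = 4 (Function('s')(S) = Add(0, 4) = 4)
Function('w')(I, n) = Mul(Rational(1, 8), Pow(Add(27, I), -1)) (Function('w')(I, n) = Mul(Rational(1, 8), Pow(Add(Mul(3, Add(6, 3)), I), -1)) = Mul(Rational(1, 8), Pow(Add(Mul(3, 9), I), -1)) = Mul(Rational(1, 8), Pow(Add(27, I), -1)))
G = 754 (G = Mul(2, Add(381, Mul(-1, 4))) = Mul(2, Add(381, -4)) = Mul(2, 377) = 754)
Mul(G, Function('w')(6, Add(3, Mul(-1, 0)))) = Mul(754, Mul(Rational(1, 8), Pow(Add(27, 6), -1))) = Mul(754, Mul(Rational(1, 8), Pow(33, -1))) = Mul(754, Mul(Rational(1, 8), Rational(1, 33))) = Mul(754, Rational(1, 264)) = Rational(377, 132)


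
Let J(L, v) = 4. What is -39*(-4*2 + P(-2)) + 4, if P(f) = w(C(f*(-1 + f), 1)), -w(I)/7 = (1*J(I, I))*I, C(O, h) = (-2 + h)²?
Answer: 1408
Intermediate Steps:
w(I) = -28*I (w(I) = -7*1*4*I = -28*I)
P(f) = -28 (P(f) = -28*(-2 + 1)² = -28*(-1)² = -28*1 = -28)
-39*(-4*2 + P(-2)) + 4 = -39*(-4*2 - 28) + 4 = -39*(-8 - 28) + 4 = -39*(-36) + 4 = 1404 + 4 = 1408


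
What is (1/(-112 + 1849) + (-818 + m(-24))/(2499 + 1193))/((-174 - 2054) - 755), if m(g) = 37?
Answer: 19055/269436492 ≈ 7.0722e-5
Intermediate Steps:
(1/(-112 + 1849) + (-818 + m(-24))/(2499 + 1193))/((-174 - 2054) - 755) = (1/(-112 + 1849) + (-818 + 37)/(2499 + 1193))/((-174 - 2054) - 755) = (1/1737 - 781/3692)/(-2228 - 755) = (1/1737 - 781*1/3692)/(-2983) = (1/1737 - 11/52)*(-1/2983) = -19055/90324*(-1/2983) = 19055/269436492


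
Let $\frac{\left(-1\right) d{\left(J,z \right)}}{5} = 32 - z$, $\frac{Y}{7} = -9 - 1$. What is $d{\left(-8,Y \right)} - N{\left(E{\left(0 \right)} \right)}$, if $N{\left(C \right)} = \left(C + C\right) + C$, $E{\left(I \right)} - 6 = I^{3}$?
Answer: $-528$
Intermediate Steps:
$E{\left(I \right)} = 6 + I^{3}$
$Y = -70$ ($Y = 7 \left(-9 - 1\right) = 7 \left(-10\right) = -70$)
$d{\left(J,z \right)} = -160 + 5 z$ ($d{\left(J,z \right)} = - 5 \left(32 - z\right) = -160 + 5 z$)
$N{\left(C \right)} = 3 C$ ($N{\left(C \right)} = 2 C + C = 3 C$)
$d{\left(-8,Y \right)} - N{\left(E{\left(0 \right)} \right)} = \left(-160 + 5 \left(-70\right)\right) - 3 \left(6 + 0^{3}\right) = \left(-160 - 350\right) - 3 \left(6 + 0\right) = -510 - 3 \cdot 6 = -510 - 18 = -528$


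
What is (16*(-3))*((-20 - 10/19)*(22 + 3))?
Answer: 468000/19 ≈ 24632.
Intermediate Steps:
(16*(-3))*((-20 - 10/19)*(22 + 3)) = -48*(-20 - 10*1/19)*25 = -48*(-20 - 10/19)*25 = -(-18720)*25/19 = -48*(-9750/19) = 468000/19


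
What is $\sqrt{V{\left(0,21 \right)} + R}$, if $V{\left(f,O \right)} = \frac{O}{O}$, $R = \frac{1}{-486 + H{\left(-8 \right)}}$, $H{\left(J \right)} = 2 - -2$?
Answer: $\frac{\sqrt{231842}}{482} \approx 0.99896$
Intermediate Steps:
$H{\left(J \right)} = 4$ ($H{\left(J \right)} = 2 + 2 = 4$)
$R = - \frac{1}{482}$ ($R = \frac{1}{-486 + 4} = \frac{1}{-482} = - \frac{1}{482} \approx -0.0020747$)
$V{\left(f,O \right)} = 1$
$\sqrt{V{\left(0,21 \right)} + R} = \sqrt{1 - \frac{1}{482}} = \sqrt{\frac{481}{482}} = \frac{\sqrt{231842}}{482}$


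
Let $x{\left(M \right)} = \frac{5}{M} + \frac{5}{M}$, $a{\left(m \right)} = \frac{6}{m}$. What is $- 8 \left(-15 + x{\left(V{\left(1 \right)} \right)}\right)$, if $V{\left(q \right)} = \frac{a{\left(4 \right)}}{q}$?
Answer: $\frac{200}{3} \approx 66.667$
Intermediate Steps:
$V{\left(q \right)} = \frac{3}{2 q}$ ($V{\left(q \right)} = \frac{6 \cdot \frac{1}{4}}{q} = \frac{3}{2 q}$)
$x{\left(M \right)} = \frac{10}{M}$
$- 8 \left(-15 + x{\left(V{\left(1 \right)} \right)}\right) = - 8 \left(-15 + \frac{10}{\frac{3}{2} \cdot 1^{-1}}\right) = - 8 \left(-15 + \frac{10}{\frac{3}{2} \cdot 1}\right) = - 8 \left(-15 + \frac{10}{\frac{3}{2}}\right) = - 8 \left(-15 + 10 \cdot \frac{2}{3}\right) = - 8 \left(-15 + \frac{20}{3}\right) = \left(-8\right) \left(- \frac{25}{3}\right) = \frac{200}{3}$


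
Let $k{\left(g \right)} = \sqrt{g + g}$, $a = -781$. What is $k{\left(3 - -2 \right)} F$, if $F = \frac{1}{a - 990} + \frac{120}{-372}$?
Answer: $- \frac{17741 \sqrt{10}}{54901} \approx -1.0219$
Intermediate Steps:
$k{\left(g \right)} = \sqrt{2} \sqrt{g}$ ($k{\left(g \right)} = \sqrt{2 g} = \sqrt{2} \sqrt{g}$)
$F = - \frac{17741}{54901}$ ($F = \frac{1}{-781 - 990} + \frac{120}{-372} = \frac{1}{-1771} + 120 \left(- \frac{1}{372}\right) = - \frac{1}{1771} - \frac{10}{31} = - \frac{17741}{54901} \approx -0.32315$)
$k{\left(3 - -2 \right)} F = \sqrt{2} \sqrt{3 - -2} \left(- \frac{17741}{54901}\right) = \sqrt{2} \sqrt{3 + 2} \left(- \frac{17741}{54901}\right) = \sqrt{2} \sqrt{5} \left(- \frac{17741}{54901}\right) = \sqrt{10} \left(- \frac{17741}{54901}\right) = - \frac{17741 \sqrt{10}}{54901}$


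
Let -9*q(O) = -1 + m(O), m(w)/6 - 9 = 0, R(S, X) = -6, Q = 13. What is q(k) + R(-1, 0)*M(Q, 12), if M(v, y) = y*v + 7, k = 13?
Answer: -8855/9 ≈ -983.89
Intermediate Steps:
m(w) = 54 (m(w) = 54 + 6*0 = 54 + 0 = 54)
q(O) = -53/9 (q(O) = -(-1 + 54)/9 = -1/9*53 = -53/9)
M(v, y) = 7 + v*y (M(v, y) = v*y + 7 = 7 + v*y)
q(k) + R(-1, 0)*M(Q, 12) = -53/9 - 6*(7 + 13*12) = -53/9 - 6*(7 + 156) = -53/9 - 6*163 = -53/9 - 978 = -8855/9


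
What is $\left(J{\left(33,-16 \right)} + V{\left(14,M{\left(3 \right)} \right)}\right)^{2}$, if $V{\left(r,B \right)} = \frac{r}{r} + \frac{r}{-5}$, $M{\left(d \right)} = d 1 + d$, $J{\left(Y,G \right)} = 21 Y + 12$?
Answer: $\frac{12362256}{25} \approx 4.9449 \cdot 10^{5}$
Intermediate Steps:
$J{\left(Y,G \right)} = 12 + 21 Y$
$M{\left(d \right)} = 2 d$ ($M{\left(d \right)} = d + d = 2 d$)
$V{\left(r,B \right)} = 1 - \frac{r}{5}$ ($V{\left(r,B \right)} = 1 + r \left(- \frac{1}{5}\right) = 1 - \frac{r}{5}$)
$\left(J{\left(33,-16 \right)} + V{\left(14,M{\left(3 \right)} \right)}\right)^{2} = \left(\left(12 + 21 \cdot 33\right) + \left(1 - \frac{14}{5}\right)\right)^{2} = \left(\left(12 + 693\right) + \left(1 - \frac{14}{5}\right)\right)^{2} = \left(705 - \frac{9}{5}\right)^{2} = \left(\frac{3516}{5}\right)^{2} = \frac{12362256}{25}$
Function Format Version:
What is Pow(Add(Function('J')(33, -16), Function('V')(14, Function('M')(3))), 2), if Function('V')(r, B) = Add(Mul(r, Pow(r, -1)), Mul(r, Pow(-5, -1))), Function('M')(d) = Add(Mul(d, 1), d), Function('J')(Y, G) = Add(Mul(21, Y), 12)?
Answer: Rational(12362256, 25) ≈ 4.9449e+5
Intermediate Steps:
Function('J')(Y, G) = Add(12, Mul(21, Y))
Function('M')(d) = Mul(2, d) (Function('M')(d) = Add(d, d) = Mul(2, d))
Function('V')(r, B) = Add(1, Mul(Rational(-1, 5), r)) (Function('V')(r, B) = Add(1, Mul(r, Rational(-1, 5))) = Add(1, Mul(Rational(-1, 5), r)))
Pow(Add(Function('J')(33, -16), Function('V')(14, Function('M')(3))), 2) = Pow(Add(Add(12, Mul(21, 33)), Add(1, Mul(Rational(-1, 5), 14))), 2) = Pow(Add(Add(12, 693), Add(1, Rational(-14, 5))), 2) = Pow(Add(705, Rational(-9, 5)), 2) = Pow(Rational(3516, 5), 2) = Rational(12362256, 25)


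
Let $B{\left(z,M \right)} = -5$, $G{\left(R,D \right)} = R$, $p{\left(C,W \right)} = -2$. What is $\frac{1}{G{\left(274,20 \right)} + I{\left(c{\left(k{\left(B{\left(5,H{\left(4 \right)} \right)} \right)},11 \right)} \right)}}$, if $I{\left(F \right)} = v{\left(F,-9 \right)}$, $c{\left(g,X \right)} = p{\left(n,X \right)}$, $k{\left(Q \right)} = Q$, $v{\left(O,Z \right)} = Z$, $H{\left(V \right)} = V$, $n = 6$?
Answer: $\frac{1}{265} \approx 0.0037736$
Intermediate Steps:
$c{\left(g,X \right)} = -2$
$I{\left(F \right)} = -9$
$\frac{1}{G{\left(274,20 \right)} + I{\left(c{\left(k{\left(B{\left(5,H{\left(4 \right)} \right)} \right)},11 \right)} \right)}} = \frac{1}{274 - 9} = \frac{1}{265}$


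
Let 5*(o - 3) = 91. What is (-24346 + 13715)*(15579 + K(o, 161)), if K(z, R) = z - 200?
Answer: -818597631/5 ≈ -1.6372e+8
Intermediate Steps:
o = 106/5 (o = 3 + (1/5)*91 = 3 + 91/5 = 106/5 ≈ 21.200)
K(z, R) = -200 + z
(-24346 + 13715)*(15579 + K(o, 161)) = (-24346 + 13715)*(15579 + (-200 + 106/5)) = -10631*(15579 - 894/5) = -10631*77001/5 = -818597631/5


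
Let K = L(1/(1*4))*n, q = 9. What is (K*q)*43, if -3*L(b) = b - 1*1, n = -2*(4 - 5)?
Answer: 387/2 ≈ 193.50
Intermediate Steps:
n = 2 (n = -2*(-1) = 2)
L(b) = ⅓ - b/3 (L(b) = -(b - 1*1)/3 = -(b - 1)/3 = -(-1 + b)/3 = ⅓ - b/3)
K = ½ (K = (⅓ - 1/(3*1*4))*2 = (⅓ - 1/(3*4))*2 = (⅓ - ⅓*¼)*2 = (⅓ - 1/12)*2 = (¼)*2 = ½ ≈ 0.50000)
(K*q)*43 = ((½)*9)*43 = (9/2)*43 = 387/2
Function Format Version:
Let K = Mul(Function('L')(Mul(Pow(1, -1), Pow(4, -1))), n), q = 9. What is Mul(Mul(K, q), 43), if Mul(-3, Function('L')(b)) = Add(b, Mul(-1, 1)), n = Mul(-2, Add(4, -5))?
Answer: Rational(387, 2) ≈ 193.50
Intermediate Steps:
n = 2 (n = Mul(-2, -1) = 2)
Function('L')(b) = Add(Rational(1, 3), Mul(Rational(-1, 3), b)) (Function('L')(b) = Mul(Rational(-1, 3), Add(b, Mul(-1, 1))) = Mul(Rational(-1, 3), Add(b, -1)) = Mul(Rational(-1, 3), Add(-1, b)) = Add(Rational(1, 3), Mul(Rational(-1, 3), b)))
K = Rational(1, 2) (K = Mul(Add(Rational(1, 3), Mul(Rational(-1, 3), Mul(Pow(1, -1), Pow(4, -1)))), 2) = Mul(Add(Rational(1, 3), Mul(Rational(-1, 3), Mul(1, Rational(1, 4)))), 2) = Mul(Add(Rational(1, 3), Mul(Rational(-1, 3), Rational(1, 4))), 2) = Mul(Add(Rational(1, 3), Rational(-1, 12)), 2) = Mul(Rational(1, 4), 2) = Rational(1, 2) ≈ 0.50000)
Mul(Mul(K, q), 43) = Mul(Mul(Rational(1, 2), 9), 43) = Mul(Rational(9, 2), 43) = Rational(387, 2)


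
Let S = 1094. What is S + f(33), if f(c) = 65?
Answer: 1159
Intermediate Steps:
S + f(33) = 1094 + 65 = 1159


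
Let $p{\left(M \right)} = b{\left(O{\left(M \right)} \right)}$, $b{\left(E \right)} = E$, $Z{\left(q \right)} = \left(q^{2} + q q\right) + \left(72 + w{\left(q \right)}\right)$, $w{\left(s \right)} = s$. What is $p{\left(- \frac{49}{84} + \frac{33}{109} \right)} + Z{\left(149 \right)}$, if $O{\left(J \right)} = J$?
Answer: $\frac{58366517}{1308} \approx 44623.0$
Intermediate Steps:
$Z{\left(q \right)} = 72 + q + 2 q^{2}$ ($Z{\left(q \right)} = \left(q^{2} + q q\right) + \left(72 + q\right) = \left(q^{2} + q^{2}\right) + \left(72 + q\right) = 2 q^{2} + \left(72 + q\right) = 72 + q + 2 q^{2}$)
$p{\left(M \right)} = M$
$p{\left(- \frac{49}{84} + \frac{33}{109} \right)} + Z{\left(149 \right)} = \left(- \frac{49}{84} + \frac{33}{109}\right) + \left(72 + 149 + 2 \cdot 149^{2}\right) = \left(\left(-49\right) \frac{1}{84} + 33 \cdot \frac{1}{109}\right) + \left(72 + 149 + 2 \cdot 22201\right) = \left(- \frac{7}{12} + \frac{33}{109}\right) + \left(72 + 149 + 44402\right) = - \frac{367}{1308} + 44623 = \frac{58366517}{1308}$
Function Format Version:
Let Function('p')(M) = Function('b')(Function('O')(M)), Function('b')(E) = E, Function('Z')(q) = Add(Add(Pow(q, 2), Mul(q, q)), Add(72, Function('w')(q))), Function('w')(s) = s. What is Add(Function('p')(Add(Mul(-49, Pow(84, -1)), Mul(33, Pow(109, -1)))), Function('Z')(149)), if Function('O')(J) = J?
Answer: Rational(58366517, 1308) ≈ 44623.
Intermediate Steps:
Function('Z')(q) = Add(72, q, Mul(2, Pow(q, 2))) (Function('Z')(q) = Add(Add(Pow(q, 2), Mul(q, q)), Add(72, q)) = Add(Add(Pow(q, 2), Pow(q, 2)), Add(72, q)) = Add(Mul(2, Pow(q, 2)), Add(72, q)) = Add(72, q, Mul(2, Pow(q, 2))))
Function('p')(M) = M
Add(Function('p')(Add(Mul(-49, Pow(84, -1)), Mul(33, Pow(109, -1)))), Function('Z')(149)) = Add(Add(Mul(-49, Pow(84, -1)), Mul(33, Pow(109, -1))), Add(72, 149, Mul(2, Pow(149, 2)))) = Add(Add(Mul(-49, Rational(1, 84)), Mul(33, Rational(1, 109))), Add(72, 149, Mul(2, 22201))) = Add(Add(Rational(-7, 12), Rational(33, 109)), Add(72, 149, 44402)) = Add(Rational(-367, 1308), 44623) = Rational(58366517, 1308)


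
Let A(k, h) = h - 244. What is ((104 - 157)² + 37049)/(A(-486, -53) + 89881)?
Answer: 19929/44792 ≈ 0.44492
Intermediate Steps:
A(k, h) = -244 + h
((104 - 157)² + 37049)/(A(-486, -53) + 89881) = ((104 - 157)² + 37049)/((-244 - 53) + 89881) = ((-53)² + 37049)/(-297 + 89881) = (2809 + 37049)/89584 = 39858*(1/89584) = 19929/44792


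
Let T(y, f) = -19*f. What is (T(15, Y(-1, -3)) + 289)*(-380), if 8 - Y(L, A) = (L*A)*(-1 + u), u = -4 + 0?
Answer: 56240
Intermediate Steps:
u = -4
Y(L, A) = 8 + 5*A*L (Y(L, A) = 8 - L*A*(-1 - 4) = 8 - A*L*(-5) = 8 - (-5)*A*L = 8 + 5*A*L)
(T(15, Y(-1, -3)) + 289)*(-380) = (-19*(8 + 5*(-3)*(-1)) + 289)*(-380) = (-19*(8 + 15) + 289)*(-380) = (-19*23 + 289)*(-380) = (-437 + 289)*(-380) = -148*(-380) = 56240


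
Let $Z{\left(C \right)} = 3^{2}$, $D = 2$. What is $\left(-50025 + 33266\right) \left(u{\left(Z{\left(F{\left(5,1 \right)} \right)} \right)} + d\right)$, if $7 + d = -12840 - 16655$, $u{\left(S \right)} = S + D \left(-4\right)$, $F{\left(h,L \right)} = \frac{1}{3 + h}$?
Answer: $494407259$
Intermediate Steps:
$Z{\left(C \right)} = 9$
$u{\left(S \right)} = -8 + S$ ($u{\left(S \right)} = S + 2 \left(-4\right) = S - 8 = -8 + S$)
$d = -29502$ ($d = -7 - 29495 = -29502$)
$\left(-50025 + 33266\right) \left(u{\left(Z{\left(F{\left(5,1 \right)} \right)} \right)} + d\right) = \left(-50025 + 33266\right) \left(\left(-8 + 9\right) - 29502\right) = - 16759 \left(1 - 29502\right) = \left(-16759\right) \left(-29501\right) = 494407259$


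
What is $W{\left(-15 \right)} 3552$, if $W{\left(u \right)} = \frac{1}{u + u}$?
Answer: $- \frac{592}{5} \approx -118.4$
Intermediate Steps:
$W{\left(u \right)} = \frac{1}{2 u}$
$W{\left(-15 \right)} 3552 = \frac{1}{2 \left(-15\right)} 3552 = \frac{1}{2} \left(- \frac{1}{15}\right) 3552 = \left(- \frac{1}{30}\right) 3552 = - \frac{592}{5}$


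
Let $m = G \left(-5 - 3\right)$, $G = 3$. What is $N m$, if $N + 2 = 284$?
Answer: $-6768$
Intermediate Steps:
$N = 282$ ($N = -2 + 284 = 282$)
$m = -24$ ($m = 3 \left(-5 - 3\right) = 3 \left(-8\right) = -24$)
$N m = 282 \left(-24\right) = -6768$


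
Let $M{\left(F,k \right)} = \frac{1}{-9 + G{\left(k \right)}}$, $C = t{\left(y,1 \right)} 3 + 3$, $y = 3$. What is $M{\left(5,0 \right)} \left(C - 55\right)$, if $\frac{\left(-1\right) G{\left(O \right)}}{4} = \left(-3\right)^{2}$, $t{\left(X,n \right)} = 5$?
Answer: $\frac{37}{45} \approx 0.82222$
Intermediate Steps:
$G{\left(O \right)} = -36$ ($G{\left(O \right)} = - 4 \left(-3\right)^{2} = \left(-4\right) 9 = -36$)
$C = 18$ ($C = 5 \cdot 3 + 3 = 15 + 3 = 18$)
$M{\left(F,k \right)} = - \frac{1}{45}$ ($M{\left(F,k \right)} = \frac{1}{-9 - 36} = \frac{1}{-45} = - \frac{1}{45}$)
$M{\left(5,0 \right)} \left(C - 55\right) = - \frac{18 - 55}{45} = \left(- \frac{1}{45}\right) \left(-37\right) = \frac{37}{45}$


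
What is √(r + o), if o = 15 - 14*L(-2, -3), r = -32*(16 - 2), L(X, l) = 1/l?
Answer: I*√3855/3 ≈ 20.696*I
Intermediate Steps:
r = -448 (r = -32*14 = -448)
o = 59/3 (o = 15 - 14/(-3) = 15 - 14*(-⅓) = 15 + 14/3 = 59/3 ≈ 19.667)
√(r + o) = √(-448 + 59/3) = √(-1285/3) = I*√3855/3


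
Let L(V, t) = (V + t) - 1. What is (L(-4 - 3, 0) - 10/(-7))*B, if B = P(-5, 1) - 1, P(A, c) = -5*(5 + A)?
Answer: 46/7 ≈ 6.5714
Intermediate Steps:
P(A, c) = -25 - 5*A
L(V, t) = -1 + V + t
B = -1 (B = (-25 - 5*(-5)) - 1 = (-25 + 25) - 1 = 0 - 1 = -1)
(L(-4 - 3, 0) - 10/(-7))*B = ((-1 + (-4 - 3) + 0) - 10/(-7))*(-1) = ((-1 - 7 + 0) - 10*(-1/7))*(-1) = (-8 + 10/7)*(-1) = -46/7*(-1) = 46/7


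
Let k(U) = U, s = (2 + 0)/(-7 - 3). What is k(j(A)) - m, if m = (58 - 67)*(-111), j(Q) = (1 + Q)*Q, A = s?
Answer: -24979/25 ≈ -999.16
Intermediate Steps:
s = -⅕ (s = 2/(-10) = 2*(-⅒) = -⅕ ≈ -0.20000)
A = -⅕ ≈ -0.20000
j(Q) = Q*(1 + Q)
m = 999 (m = -9*(-111) = 999)
k(j(A)) - m = -(1 - ⅕)/5 - 1*999 = -⅕*⅘ - 999 = -4/25 - 999 = -24979/25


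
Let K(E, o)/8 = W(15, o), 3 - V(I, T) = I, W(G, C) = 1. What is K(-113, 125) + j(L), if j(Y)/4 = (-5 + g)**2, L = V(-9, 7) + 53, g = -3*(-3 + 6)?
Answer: 792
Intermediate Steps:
V(I, T) = 3 - I
K(E, o) = 8 (K(E, o) = 8*1 = 8)
g = -9 (g = -3*3 = -9)
L = 65 (L = (3 - 1*(-9)) + 53 = (3 + 9) + 53 = 12 + 53 = 65)
j(Y) = 784 (j(Y) = 4*(-5 - 9)**2 = 4*(-14)**2 = 4*196 = 784)
K(-113, 125) + j(L) = 8 + 784 = 792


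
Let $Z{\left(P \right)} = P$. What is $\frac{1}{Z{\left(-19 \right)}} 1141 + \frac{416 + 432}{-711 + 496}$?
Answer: $- \frac{261427}{4085} \approx -63.997$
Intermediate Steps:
$\frac{1}{Z{\left(-19 \right)}} 1141 + \frac{416 + 432}{-711 + 496} = \frac{1}{-19} \cdot 1141 + \frac{416 + 432}{-711 + 496} = \left(- \frac{1}{19}\right) 1141 + \frac{848}{-215} = - \frac{1141}{19} + 848 \left(- \frac{1}{215}\right) = - \frac{1141}{19} - \frac{848}{215} = - \frac{261427}{4085}$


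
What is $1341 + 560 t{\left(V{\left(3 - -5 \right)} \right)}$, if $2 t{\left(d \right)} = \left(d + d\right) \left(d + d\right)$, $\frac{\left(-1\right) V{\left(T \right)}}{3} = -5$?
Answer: $253341$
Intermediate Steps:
$V{\left(T \right)} = 15$ ($V{\left(T \right)} = \left(-3\right) \left(-5\right) = 15$)
$t{\left(d \right)} = 2 d^{2}$ ($t{\left(d \right)} = \frac{\left(d + d\right) \left(d + d\right)}{2} = \frac{2 d 2 d}{2} = \frac{4 d^{2}}{2} = 2 d^{2}$)
$1341 + 560 t{\left(V{\left(3 - -5 \right)} \right)} = 1341 + 560 \cdot 2 \cdot 15^{2} = 1341 + 560 \cdot 2 \cdot 225 = 1341 + 560 \cdot 450 = 1341 + 252000 = 253341$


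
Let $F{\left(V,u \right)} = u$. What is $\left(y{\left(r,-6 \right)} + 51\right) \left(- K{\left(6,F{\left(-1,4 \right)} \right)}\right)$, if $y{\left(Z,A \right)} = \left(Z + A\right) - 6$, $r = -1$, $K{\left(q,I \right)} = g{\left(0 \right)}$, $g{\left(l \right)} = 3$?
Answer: $-114$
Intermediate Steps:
$K{\left(q,I \right)} = 3$
$y{\left(Z,A \right)} = -6 + A + Z$ ($y{\left(Z,A \right)} = \left(A + Z\right) - 6 = -6 + A + Z$)
$\left(y{\left(r,-6 \right)} + 51\right) \left(- K{\left(6,F{\left(-1,4 \right)} \right)}\right) = \left(\left(-6 - 6 - 1\right) + 51\right) \left(\left(-1\right) 3\right) = \left(-13 + 51\right) \left(-3\right) = 38 \left(-3\right) = -114$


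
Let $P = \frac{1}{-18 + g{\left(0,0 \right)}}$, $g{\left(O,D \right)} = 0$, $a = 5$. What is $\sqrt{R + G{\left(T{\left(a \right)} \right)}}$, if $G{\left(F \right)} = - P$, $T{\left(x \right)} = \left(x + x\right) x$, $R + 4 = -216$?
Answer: $\frac{i \sqrt{7918}}{6} \approx 14.831 i$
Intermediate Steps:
$R = -220$ ($R = -4 - 216 = -220$)
$T{\left(x \right)} = 2 x^{2}$ ($T{\left(x \right)} = 2 x x = 2 x^{2}$)
$P = - \frac{1}{18}$ ($P = \frac{1}{-18 + 0} = \frac{1}{-18} = - \frac{1}{18} \approx -0.055556$)
$G{\left(F \right)} = \frac{1}{18}$ ($G{\left(F \right)} = \left(-1\right) \left(- \frac{1}{18}\right) = \frac{1}{18}$)
$\sqrt{R + G{\left(T{\left(a \right)} \right)}} = \sqrt{-220 + \frac{1}{18}} = \sqrt{- \frac{3959}{18}} = \frac{i \sqrt{7918}}{6}$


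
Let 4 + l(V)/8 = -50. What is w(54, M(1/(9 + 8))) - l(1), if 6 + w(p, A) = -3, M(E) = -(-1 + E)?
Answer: 423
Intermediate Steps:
M(E) = 1 - E
w(p, A) = -9 (w(p, A) = -6 - 3 = -9)
l(V) = -432 (l(V) = -32 + 8*(-50) = -32 - 400 = -432)
w(54, M(1/(9 + 8))) - l(1) = -9 - 1*(-432) = -9 + 432 = 423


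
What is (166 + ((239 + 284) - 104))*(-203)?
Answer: -118755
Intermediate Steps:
(166 + ((239 + 284) - 104))*(-203) = (166 + (523 - 104))*(-203) = (166 + 419)*(-203) = 585*(-203) = -118755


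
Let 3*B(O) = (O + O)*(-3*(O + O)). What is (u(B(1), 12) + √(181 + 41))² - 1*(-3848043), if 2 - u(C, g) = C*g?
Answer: 3850765 + 100*√222 ≈ 3.8523e+6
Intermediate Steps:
B(O) = -4*O² (B(O) = ((O + O)*(-3*(O + O)))/3 = ((2*O)*(-6*O))/3 = (-12*O²)/3 = -4*O²)
u(C, g) = 2 - C*g
(u(B(1), 12) + √(181 + 41))² - 1*(-3848043) = ((2 - 1*(-4*1²)*12) + √(181 + 41))² - 1*(-3848043) = ((2 - 1*(-4*1)*12) + √222)² + 3848043 = ((2 - 1*(-4)*12) + √222)² + 3848043 = ((2 + 48) + √222)² + 3848043 = (50 + √222)² + 3848043 = 3848043 + (50 + √222)²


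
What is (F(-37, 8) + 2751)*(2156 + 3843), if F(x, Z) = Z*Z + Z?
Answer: 16935177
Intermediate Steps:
F(x, Z) = Z + Z**2 (F(x, Z) = Z**2 + Z = Z + Z**2)
(F(-37, 8) + 2751)*(2156 + 3843) = (8*(1 + 8) + 2751)*(2156 + 3843) = (8*9 + 2751)*5999 = (72 + 2751)*5999 = 2823*5999 = 16935177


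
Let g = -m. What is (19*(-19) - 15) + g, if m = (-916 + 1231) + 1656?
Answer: -2347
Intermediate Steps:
m = 1971 (m = 315 + 1656 = 1971)
g = -1971 (g = -1*1971 = -1971)
(19*(-19) - 15) + g = (19*(-19) - 15) - 1971 = (-361 - 15) - 1971 = -376 - 1971 = -2347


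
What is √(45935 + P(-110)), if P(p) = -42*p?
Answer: √50555 ≈ 224.84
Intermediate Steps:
√(45935 + P(-110)) = √(45935 - 42*(-110)) = √(45935 + 4620) = √50555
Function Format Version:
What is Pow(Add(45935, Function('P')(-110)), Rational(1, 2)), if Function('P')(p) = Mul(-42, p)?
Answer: Pow(50555, Rational(1, 2)) ≈ 224.84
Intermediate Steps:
Pow(Add(45935, Function('P')(-110)), Rational(1, 2)) = Pow(Add(45935, Mul(-42, -110)), Rational(1, 2)) = Pow(Add(45935, 4620), Rational(1, 2)) = Pow(50555, Rational(1, 2))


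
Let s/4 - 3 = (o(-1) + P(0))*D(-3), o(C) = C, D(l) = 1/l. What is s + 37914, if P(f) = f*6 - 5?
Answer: 37934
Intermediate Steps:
P(f) = -5 + 6*f (P(f) = 6*f - 5 = -5 + 6*f)
s = 20 (s = 12 + 4*((-1 + (-5 + 6*0))/(-3)) = 12 + 4*((-1 + (-5 + 0))*(-⅓)) = 12 + 4*((-1 - 5)*(-⅓)) = 12 + 4*(-6*(-⅓)) = 12 + 4*2 = 12 + 8 = 20)
s + 37914 = 20 + 37914 = 37934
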